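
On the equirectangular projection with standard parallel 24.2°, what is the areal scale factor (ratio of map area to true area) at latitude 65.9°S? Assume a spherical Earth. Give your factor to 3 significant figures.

2.23

The equidistant cylindrical projection with φ₀ = 24.2° has h = 1 (meridians true) and k = cos φ₀ / cos φ along parallels.
Areal scale = h·k = 1 × cos φ₀ / cos φ; at 65.9°, h = 1.000, k = 2.234, so h·k = 2.234.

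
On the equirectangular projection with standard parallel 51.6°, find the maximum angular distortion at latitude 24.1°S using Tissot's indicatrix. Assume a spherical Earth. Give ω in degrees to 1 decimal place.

21.9°

In the equirectangular projection with standard parallel φ₀ = 51.6° (x = Rλ cos φ₀, y = Rφ), meridians are true-scale (h = 1) and the parallel scale is k = cos φ₀ / cos φ.
At 24.1°: h = 1.000, k = 0.6805; principal scales a = 1.000, b = 0.6805.
sin(ω/2) = (a − b)/(a + b) = 0.3195/1.680 = 0.1901, so ω = 2 arcsin(0.1901) ≈ 21.9°.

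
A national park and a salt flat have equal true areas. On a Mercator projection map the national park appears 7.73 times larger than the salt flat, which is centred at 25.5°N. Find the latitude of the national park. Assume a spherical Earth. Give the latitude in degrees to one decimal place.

Mercator areal scale is sec²φ, so apparent-area ratio = sec²φ₁ / sec²φ₂ = cos²φ₂ / cos²φ₁.
cos²φ₂ / cos²φ₁ = 7.73  ⇒  cos φ₁ = cos 25.5° / √7.73 = 0.9026/2.780 = 0.3246.
φ₁ = arccos(0.3246) ≈ 71.1°.

71.1°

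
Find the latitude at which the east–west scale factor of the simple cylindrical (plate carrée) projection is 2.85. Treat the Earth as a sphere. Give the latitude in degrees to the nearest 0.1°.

Plate carrée: h = 1, k = sec φ along parallels.
sec φ = 2.85  ⇒  cos φ = 0.3509  ⇒  φ ≈ 69.5°.

69.5°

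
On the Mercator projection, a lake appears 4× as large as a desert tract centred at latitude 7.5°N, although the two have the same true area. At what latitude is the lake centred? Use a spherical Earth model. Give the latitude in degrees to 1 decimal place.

Mercator areal scale is sec²φ, so apparent-area ratio = sec²φ₁ / sec²φ₂ = cos²φ₂ / cos²φ₁.
cos²φ₂ / cos²φ₁ = 4  ⇒  cos φ₁ = cos 7.5° / √4 = 0.9914/2.000 = 0.4957.
φ₁ = arccos(0.4957) ≈ 60.3°.

60.3°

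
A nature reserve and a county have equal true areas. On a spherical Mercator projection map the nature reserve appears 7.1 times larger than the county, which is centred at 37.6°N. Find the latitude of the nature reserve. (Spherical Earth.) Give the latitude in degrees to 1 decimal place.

72.7°

Mercator areal scale is sec²φ, so apparent-area ratio = sec²φ₁ / sec²φ₂ = cos²φ₂ / cos²φ₁.
cos²φ₂ / cos²φ₁ = 7.1  ⇒  cos φ₁ = cos 37.6° / √7.1 = 0.7923/2.665 = 0.2973.
φ₁ = arccos(0.2973) ≈ 72.7°.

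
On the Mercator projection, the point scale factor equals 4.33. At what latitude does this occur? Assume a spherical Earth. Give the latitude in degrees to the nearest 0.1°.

76.6°

Mercator scale is k = sec φ = 1/cos φ.
1/cos φ = 4.33  ⇒  cos φ = 0.2309  ⇒  φ = arccos(0.2309) ≈ 76.6°.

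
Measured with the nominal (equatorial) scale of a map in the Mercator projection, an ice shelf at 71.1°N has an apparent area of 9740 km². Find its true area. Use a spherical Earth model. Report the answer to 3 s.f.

1020 km²

Mercator is conformal, so the point scale is isotropic: h = k = sec φ = 1/cos φ.
Areal scale = k² = sec²φ = 1/cos²(71.1°) = 1/0.3239² = 9.531.
True area = apparent / (areal scale) = 9740 / 9.531 ≈ 1020 km².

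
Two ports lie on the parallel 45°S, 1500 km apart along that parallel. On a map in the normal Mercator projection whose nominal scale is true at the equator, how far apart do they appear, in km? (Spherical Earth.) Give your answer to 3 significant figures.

2120 km

The Mercator projection is conformal; its linear scale factor is the same in every direction and equals sec φ = 1/cos φ.
Along the parallel, k = sec 45° = 1/0.7071 = 1.414.
Map distance = 1500 × 1.414 ≈ 2120 km.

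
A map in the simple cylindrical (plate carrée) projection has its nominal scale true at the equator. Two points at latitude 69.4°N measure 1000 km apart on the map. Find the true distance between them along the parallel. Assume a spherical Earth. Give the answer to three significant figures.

352 km

In the plate carrée (x = Rλ, y = Rφ), meridians are true-scale (h = 1) and parallels are stretched by k = sec φ.
Along the parallel at 69.4°, map distances are exaggerated by k = sec 69.4° = 2.842.
True distance = 1000 / 2.842 = 1000 × cos 69.4° ≈ 352 km.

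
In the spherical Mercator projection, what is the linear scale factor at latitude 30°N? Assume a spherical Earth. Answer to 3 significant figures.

Mercator is conformal, so the point scale is isotropic: h = k = sec φ = 1/cos φ.
k = 1/cos 30° = 1/0.8660 = 1.155.

1.15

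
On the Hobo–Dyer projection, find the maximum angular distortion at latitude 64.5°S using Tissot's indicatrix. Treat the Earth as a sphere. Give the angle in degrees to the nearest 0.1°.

Hobo–Dyer is a cylindrical equal-area projection with standard parallels at ±37.5°. A cylindrical equal-area projection with standard parallel φ₀ has meridian scale h = cos φ / cos φ₀ and parallel scale k = cos φ₀ / cos φ (so areas are preserved, h·k = 1).
At 64.5°: h = 0.5426, k = 1.843; principal scales a = 1.843, b = 0.5426.
sin(ω/2) = (a − b)/(a + b) = 1.300/2.385 = 0.5450, so ω = 2 arcsin(0.5450) ≈ 66.1°.

66.1°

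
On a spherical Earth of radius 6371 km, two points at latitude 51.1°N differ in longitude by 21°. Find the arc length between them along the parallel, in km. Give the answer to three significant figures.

1470 km

Arc length along a parallel = R cos φ · Δλ (with Δλ in radians).
= 6371 × cos 51.1° × (21° × π/180) = 6371 × 0.6280 × 0.3665 ≈ 1470 km.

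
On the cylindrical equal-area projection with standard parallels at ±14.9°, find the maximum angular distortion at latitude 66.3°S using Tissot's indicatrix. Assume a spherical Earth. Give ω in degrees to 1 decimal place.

89.7°

Cylindrical equal-area (φ₀ = 14.9°): h = cos φ / cos 14.9° along meridians, k = cos 14.9° / cos φ along parallels; h·k = 1.
At 66.3°: h = 0.4159, k = 2.404; principal scales a = 2.404, b = 0.4159.
sin(ω/2) = (a − b)/(a + b) = 1.988/2.820 = 0.7050, so ω = 2 arcsin(0.7050) ≈ 89.7°.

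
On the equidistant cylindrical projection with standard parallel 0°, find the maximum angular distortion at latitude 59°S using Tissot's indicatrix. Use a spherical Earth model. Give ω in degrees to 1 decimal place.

37.3°

In the plate carrée (x = Rλ, y = Rφ), meridians are true-scale (h = 1) and parallels are stretched by k = sec φ.
At 59°: h = 1.000, k = 1.942; principal scales a = 1.942, b = 1.000.
sin(ω/2) = (a − b)/(a + b) = 0.9416/2.942 = 0.3201, so ω = 2 arcsin(0.3201) ≈ 37.3°.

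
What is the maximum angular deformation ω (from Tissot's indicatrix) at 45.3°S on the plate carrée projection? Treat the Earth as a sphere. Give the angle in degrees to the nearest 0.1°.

20.1°

Plate carrée maps x = Rλ, y = Rφ. The meridian scale is h = 1 and the parallel scale is k = 1/cos φ = sec φ.
At 45.3°: h = 1.000, k = 1.422; principal scales a = 1.422, b = 1.000.
sin(ω/2) = (a − b)/(a + b) = 0.4217/2.422 = 0.1741, so ω = 2 arcsin(0.1741) ≈ 20.1°.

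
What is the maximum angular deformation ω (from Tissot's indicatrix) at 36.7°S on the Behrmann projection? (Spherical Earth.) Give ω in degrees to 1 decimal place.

The Behrmann projection is cylindrical equal-area with φ₀ = 30°. For cylindrical equal-area with standard parallel φ₀, h = cos φ / cos φ₀ and k = cos φ₀ / cos φ, so h·k = 1.
At 36.7°: h = 0.9258, k = 1.080; principal scales a = 1.080, b = 0.9258.
sin(ω/2) = (a − b)/(a + b) = 0.1543/2.006 = 0.07693, so ω = 2 arcsin(0.07693) ≈ 8.8°.

8.8°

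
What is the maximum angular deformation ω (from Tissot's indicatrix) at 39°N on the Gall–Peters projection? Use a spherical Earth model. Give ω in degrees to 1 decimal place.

Gall–Peters is a cylindrical equal-area projection with standard parallels at ±45°. Cylindrical equal-area (φ₀ = 45°): h = cos φ / cos 45° along meridians, k = cos 45° / cos φ along parallels; h·k = 1.
At 39°: h = 1.099, k = 0.9099; principal scales a = 1.099, b = 0.9099.
sin(ω/2) = (a − b)/(a + b) = 0.1892/2.009 = 0.09417, so ω = 2 arcsin(0.09417) ≈ 10.8°.

10.8°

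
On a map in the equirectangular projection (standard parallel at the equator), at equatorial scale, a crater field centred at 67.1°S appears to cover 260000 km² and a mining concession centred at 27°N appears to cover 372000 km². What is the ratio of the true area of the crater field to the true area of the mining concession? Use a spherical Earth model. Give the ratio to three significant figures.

On the plate carrée, areal scale = h·k = 1 × sec φ, so true area = apparent × cos φ.
True area of crater field: 260000 × cos(67.1°) = 260000 × 0.3891 = 101200 km².
True area of mining concession: 372000 × cos(27°) = 372000 × 0.8910 = 331500 km².
Ratio = 101200 / 331500 ≈ 0.305.

0.305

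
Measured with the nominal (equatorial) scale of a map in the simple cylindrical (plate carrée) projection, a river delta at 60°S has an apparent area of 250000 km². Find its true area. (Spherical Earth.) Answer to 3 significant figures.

125000 km²

In the plate carrée (x = Rλ, y = Rφ), meridians are true-scale (h = 1) and parallels are stretched by k = sec φ.
Areal scale = h·k = 1 × sec φ; at 60°, h = 1.000, k = 2.000, so h·k = 2.000.
True area = apparent / (areal scale) = 250000 / 2.000 ≈ 125000 km².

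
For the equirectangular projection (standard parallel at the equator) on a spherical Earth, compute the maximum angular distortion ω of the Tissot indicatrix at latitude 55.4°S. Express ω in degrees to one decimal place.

For the equirectangular projection with φ₀ = 0 (plate carrée), h = 1 along meridians and k = sec φ along parallels.
At 55.4°: h = 1.000, k = 1.761; principal scales a = 1.761, b = 1.000.
sin(ω/2) = (a − b)/(a + b) = 0.7610/2.761 = 0.2756, so ω = 2 arcsin(0.2756) ≈ 32.0°.

32.0°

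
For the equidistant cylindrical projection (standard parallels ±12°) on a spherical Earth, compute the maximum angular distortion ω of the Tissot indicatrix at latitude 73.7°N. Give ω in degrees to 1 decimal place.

67.3°

The equidistant cylindrical projection with φ₀ = 12° has h = 1 (meridians true) and k = cos φ₀ / cos φ along parallels.
At 73.7°: h = 1.000, k = 3.485; principal scales a = 3.485, b = 1.000.
sin(ω/2) = (a − b)/(a + b) = 2.485/4.485 = 0.5541, so ω = 2 arcsin(0.5541) ≈ 67.3°.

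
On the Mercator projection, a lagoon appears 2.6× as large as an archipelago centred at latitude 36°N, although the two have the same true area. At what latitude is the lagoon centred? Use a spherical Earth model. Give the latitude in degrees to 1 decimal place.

59.9°

On Mercator, (apparent₁)/(apparent₂) = sec²φ₁ / sec²φ₂ when true areas are equal.
cos²φ₂ / cos²φ₁ = 2.6  ⇒  cos φ₁ = cos 36° / √2.6 = 0.8090/1.612 = 0.5017.
φ₁ = arccos(0.5017) ≈ 59.9°.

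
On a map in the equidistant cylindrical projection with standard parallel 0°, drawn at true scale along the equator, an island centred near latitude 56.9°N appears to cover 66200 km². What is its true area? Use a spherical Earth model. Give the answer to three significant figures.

36200 km²

In the plate carrée (x = Rλ, y = Rφ), meridians are true-scale (h = 1) and parallels are stretched by k = sec φ.
Areal scale = h·k = 1 × sec φ; at 56.9°, h = 1.000, k = 1.831, so h·k = 1.831.
True area = apparent / (areal scale) = 66200 / 1.831 ≈ 36200 km².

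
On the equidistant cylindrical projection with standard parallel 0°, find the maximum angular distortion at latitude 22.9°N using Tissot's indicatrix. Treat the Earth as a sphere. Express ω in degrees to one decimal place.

4.7°

For the equirectangular projection with φ₀ = 0 (plate carrée), h = 1 along meridians and k = sec φ along parallels.
At 22.9°: h = 1.000, k = 1.086; principal scales a = 1.086, b = 1.000.
sin(ω/2) = (a − b)/(a + b) = 0.08556/2.086 = 0.04102, so ω = 2 arcsin(0.04102) ≈ 4.7°.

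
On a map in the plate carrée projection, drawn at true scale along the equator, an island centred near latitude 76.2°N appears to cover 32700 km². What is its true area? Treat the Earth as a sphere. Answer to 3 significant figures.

7800 km²

Plate carrée maps x = Rλ, y = Rφ. The meridian scale is h = 1 and the parallel scale is k = 1/cos φ = sec φ.
Areal scale = h·k = 1 × sec φ; at 76.2°, h = 1.000, k = 4.192, so h·k = 4.192.
True area = apparent / (areal scale) = 32700 / 4.192 ≈ 7800 km².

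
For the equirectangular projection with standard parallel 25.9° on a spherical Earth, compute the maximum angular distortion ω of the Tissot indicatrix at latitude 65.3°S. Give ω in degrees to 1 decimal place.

42.9°

In the equirectangular projection with standard parallel φ₀ = 25.9° (x = Rλ cos φ₀, y = Rφ), meridians are true-scale (h = 1) and the parallel scale is k = cos φ₀ / cos φ.
At 65.3°: h = 1.000, k = 2.153; principal scales a = 2.153, b = 1.000.
sin(ω/2) = (a − b)/(a + b) = 1.153/3.153 = 0.3656, so ω = 2 arcsin(0.3656) ≈ 42.9°.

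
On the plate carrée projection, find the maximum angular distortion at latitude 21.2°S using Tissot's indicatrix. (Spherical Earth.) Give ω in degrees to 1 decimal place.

Plate carrée maps x = Rλ, y = Rφ. The meridian scale is h = 1 and the parallel scale is k = 1/cos φ = sec φ.
At 21.2°: h = 1.000, k = 1.073; principal scales a = 1.073, b = 1.000.
sin(ω/2) = (a − b)/(a + b) = 0.07259/2.073 = 0.03502, so ω = 2 arcsin(0.03502) ≈ 4.0°.

4.0°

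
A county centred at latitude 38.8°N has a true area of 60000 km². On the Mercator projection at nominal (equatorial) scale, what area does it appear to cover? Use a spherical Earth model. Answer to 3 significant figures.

The Mercator projection is conformal; its linear scale factor is the same in every direction and equals sec φ = 1/cos φ.
Areal scale = k² = sec²φ = 1/cos²(38.8°) = 1/0.7793² = 1.646.
Apparent area = 60000 × 1.646 ≈ 98800 km².

98800 km²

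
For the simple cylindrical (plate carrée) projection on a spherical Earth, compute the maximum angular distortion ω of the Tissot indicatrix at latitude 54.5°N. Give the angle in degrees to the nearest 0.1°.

30.8°

For the equirectangular projection with φ₀ = 0 (plate carrée), h = 1 along meridians and k = sec φ along parallels.
At 54.5°: h = 1.000, k = 1.722; principal scales a = 1.722, b = 1.000.
sin(ω/2) = (a − b)/(a + b) = 0.7221/2.722 = 0.2653, so ω = 2 arcsin(0.2653) ≈ 30.8°.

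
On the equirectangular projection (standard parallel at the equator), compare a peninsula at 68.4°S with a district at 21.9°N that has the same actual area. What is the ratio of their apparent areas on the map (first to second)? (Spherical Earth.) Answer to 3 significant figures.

2.52

In the plate carrée (x = Rλ, y = Rφ), meridians are true-scale (h = 1) and parallels are stretched by k = sec φ.
Areal scale at 68.4°: h·k = 1.000 × 2.716 = 2.716.
Areal scale at 21.9°: h·k = 1.000 × 1.078 = 1.078.
Ratio = 2.716/1.078 ≈ 2.52.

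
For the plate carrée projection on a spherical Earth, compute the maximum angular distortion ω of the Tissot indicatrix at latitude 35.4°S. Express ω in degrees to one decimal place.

11.7°

For the equirectangular projection with φ₀ = 0 (plate carrée), h = 1 along meridians and k = sec φ along parallels.
At 35.4°: h = 1.000, k = 1.227; principal scales a = 1.227, b = 1.000.
sin(ω/2) = (a − b)/(a + b) = 0.2268/2.227 = 0.1019, so ω = 2 arcsin(0.1019) ≈ 11.7°.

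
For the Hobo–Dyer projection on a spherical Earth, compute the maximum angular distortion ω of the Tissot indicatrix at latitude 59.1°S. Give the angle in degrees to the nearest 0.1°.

The Hobo–Dyer projection is cylindrical equal-area with φ₀ = 37.5°. For cylindrical equal-area with standard parallel φ₀, h = cos φ / cos φ₀ and k = cos φ₀ / cos φ, so h·k = 1.
At 59.1°: h = 0.6473, k = 1.545; principal scales a = 1.545, b = 0.6473.
sin(ω/2) = (a − b)/(a + b) = 0.8976/2.192 = 0.4094, so ω = 2 arcsin(0.4094) ≈ 48.3°.

48.3°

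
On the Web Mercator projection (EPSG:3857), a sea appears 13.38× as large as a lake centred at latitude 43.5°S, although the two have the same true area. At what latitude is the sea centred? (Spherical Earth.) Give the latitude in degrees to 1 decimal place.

On Mercator, (apparent₁)/(apparent₂) = sec²φ₁ / sec²φ₂ when true areas are equal.
cos²φ₂ / cos²φ₁ = 13.38  ⇒  cos φ₁ = cos 43.5° / √13.38 = 0.7254/3.658 = 0.1983.
φ₁ = arccos(0.1983) ≈ 78.6°.

78.6°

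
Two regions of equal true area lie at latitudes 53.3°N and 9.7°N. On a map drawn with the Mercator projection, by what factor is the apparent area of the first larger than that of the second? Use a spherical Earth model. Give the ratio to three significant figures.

Mercator areal scale is sec²φ.
At 53.3°: sec²(53.3°) = 1/0.5976² = 2.800.
At 9.7°: sec²(9.7°) = 1/0.9857² = 1.029.
Ratio = 2.800/1.029 = cos²(9.7°)/cos²(53.3°) ≈ 2.72.

2.72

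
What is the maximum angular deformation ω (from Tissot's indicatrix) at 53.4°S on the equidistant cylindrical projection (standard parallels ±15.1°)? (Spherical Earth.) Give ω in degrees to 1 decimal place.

27.4°

With standard parallel φ₀ = 15.1°, the equirectangular projection gives x = Rλ cos φ₀, y = Rφ, so h = 1 and k = cos 15.1° / cos φ.
At 53.4°: h = 1.000, k = 1.619; principal scales a = 1.619, b = 1.000.
sin(ω/2) = (a − b)/(a + b) = 0.6193/2.619 = 0.2364, so ω = 2 arcsin(0.2364) ≈ 27.4°.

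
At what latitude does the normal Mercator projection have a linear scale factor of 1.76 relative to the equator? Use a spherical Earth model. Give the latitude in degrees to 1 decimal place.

55.4°

Mercator scale is k = sec φ = 1/cos φ.
1/cos φ = 1.76  ⇒  cos φ = 0.5682  ⇒  φ = arccos(0.5682) ≈ 55.4°.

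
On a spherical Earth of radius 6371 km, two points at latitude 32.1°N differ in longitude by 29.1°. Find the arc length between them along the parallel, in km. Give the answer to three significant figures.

2740 km

Arc length along a parallel = R cos φ · Δλ (with Δλ in radians).
= 6371 × cos 32.1° × (29.1° × π/180) = 6371 × 0.8471 × 0.5079 ≈ 2740 km.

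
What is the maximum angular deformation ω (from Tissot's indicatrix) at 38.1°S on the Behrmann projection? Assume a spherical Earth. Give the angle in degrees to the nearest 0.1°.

11.0°

Behrmann is a cylindrical equal-area projection with standard parallels at ±30°. For cylindrical equal-area with standard parallel φ₀, h = cos φ / cos φ₀ and k = cos φ₀ / cos φ, so h·k = 1.
At 38.1°: h = 0.9087, k = 1.101; principal scales a = 1.101, b = 0.9087.
sin(ω/2) = (a − b)/(a + b) = 0.1918/2.009 = 0.09548, so ω = 2 arcsin(0.09548) ≈ 11.0°.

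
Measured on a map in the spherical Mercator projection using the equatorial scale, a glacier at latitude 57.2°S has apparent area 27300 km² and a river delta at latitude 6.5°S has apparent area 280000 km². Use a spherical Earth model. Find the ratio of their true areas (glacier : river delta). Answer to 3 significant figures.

Mercator's areal exaggeration is sec²φ; hence true area = (apparent area) · cos²φ.
True area of glacier: 27300 × cos²(57.2°) = 27300 × 0.2934 = 8011 km².
True area of river delta: 280000 × cos²(6.5°) = 280000 × 0.9872 = 276400 km².
Ratio = 8011 / 276400 ≈ 0.0290.

0.0290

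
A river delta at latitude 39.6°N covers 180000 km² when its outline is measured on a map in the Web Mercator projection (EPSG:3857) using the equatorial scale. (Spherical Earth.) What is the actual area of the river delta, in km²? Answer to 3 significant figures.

107000 km²

For Mercator, h = k = sec φ (a conformal cylindrical projection has a single point scale, 1/cos φ).
Areal scale = k² = sec²φ = 1/cos²(39.6°) = 1/0.7705² = 1.684.
True area = apparent / (areal scale) = 180000 / 1.684 ≈ 107000 km².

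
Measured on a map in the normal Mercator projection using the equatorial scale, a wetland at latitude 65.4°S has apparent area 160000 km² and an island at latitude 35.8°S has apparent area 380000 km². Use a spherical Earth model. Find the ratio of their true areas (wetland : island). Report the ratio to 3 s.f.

On Mercator the areal scale is sec²φ, so true area = apparent × cos²φ.
True area of wetland: 160000 × cos²(65.4°) = 160000 × 0.1733 = 27730 km².
True area of island: 380000 × cos²(35.8°) = 380000 × 0.6578 = 250000 km².
Ratio = 27730 / 250000 ≈ 0.111.

0.111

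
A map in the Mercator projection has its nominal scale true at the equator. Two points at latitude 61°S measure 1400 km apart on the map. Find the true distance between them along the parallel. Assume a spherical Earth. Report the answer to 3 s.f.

Mercator is conformal, so the point scale is isotropic: h = k = sec φ = 1/cos φ.
Along the parallel at 61°, map distances are exaggerated by k = sec 61° = 2.063.
True distance = 1400 / 2.063 = 1400 × cos 61° ≈ 679 km.

679 km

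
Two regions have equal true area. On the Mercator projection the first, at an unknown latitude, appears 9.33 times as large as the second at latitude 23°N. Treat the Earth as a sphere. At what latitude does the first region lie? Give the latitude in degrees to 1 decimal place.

Mercator areal scale is sec²φ, so apparent-area ratio = sec²φ₁ / sec²φ₂ = cos²φ₂ / cos²φ₁.
cos²φ₂ / cos²φ₁ = 9.33  ⇒  cos φ₁ = cos 23° / √9.33 = 0.9205/3.055 = 0.3014.
φ₁ = arccos(0.3014) ≈ 72.5°.

72.5°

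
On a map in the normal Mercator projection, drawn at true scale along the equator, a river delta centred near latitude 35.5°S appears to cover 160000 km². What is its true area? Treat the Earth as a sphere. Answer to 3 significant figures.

Mercator is conformal, so the point scale is isotropic: h = k = sec φ = 1/cos φ.
Areal scale = k² = sec²φ = 1/cos²(35.5°) = 1/0.8141² = 1.509.
True area = apparent / (areal scale) = 160000 / 1.509 ≈ 106000 km².

106000 km²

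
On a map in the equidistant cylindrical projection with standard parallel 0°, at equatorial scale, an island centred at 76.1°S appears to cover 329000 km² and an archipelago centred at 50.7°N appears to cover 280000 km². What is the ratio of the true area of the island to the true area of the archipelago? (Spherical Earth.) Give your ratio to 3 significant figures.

On the plate carrée, areal scale = h·k = 1 × sec φ, so true area = apparent × cos φ.
True area of island: 329000 × cos(76.1°) = 329000 × 0.2402 = 79040 km².
True area of archipelago: 280000 × cos(50.7°) = 280000 × 0.6334 = 177300 km².
Ratio = 79040 / 177300 ≈ 0.446.

0.446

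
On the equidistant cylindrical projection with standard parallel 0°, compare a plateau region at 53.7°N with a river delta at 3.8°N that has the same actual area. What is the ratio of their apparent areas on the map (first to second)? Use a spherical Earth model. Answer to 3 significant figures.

1.69

For the equirectangular projection with φ₀ = 0 (plate carrée), h = 1 along meridians and k = sec φ along parallels.
Areal scale at 53.7°: h·k = 1.000 × 1.689 = 1.689.
Areal scale at 3.8°: h·k = 1.000 × 1.002 = 1.002.
Ratio = 1.689/1.002 ≈ 1.69.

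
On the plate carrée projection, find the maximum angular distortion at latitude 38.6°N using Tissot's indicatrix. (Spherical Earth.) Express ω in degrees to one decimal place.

Plate carrée maps x = Rλ, y = Rφ. The meridian scale is h = 1 and the parallel scale is k = 1/cos φ = sec φ.
At 38.6°: h = 1.000, k = 1.280; principal scales a = 1.280, b = 1.000.
sin(ω/2) = (a − b)/(a + b) = 0.2796/2.280 = 0.1226, so ω = 2 arcsin(0.1226) ≈ 14.1°.

14.1°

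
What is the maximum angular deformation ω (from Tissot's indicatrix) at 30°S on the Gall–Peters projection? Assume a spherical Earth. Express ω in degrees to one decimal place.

23.1°

Gall–Peters is a cylindrical equal-area projection with standard parallels at ±45°. Cylindrical equal-area (φ₀ = 45°): h = cos φ / cos 45° along meridians, k = cos 45° / cos φ along parallels; h·k = 1.
At 30°: h = 1.225, k = 0.8165; principal scales a = 1.225, b = 0.8165.
sin(ω/2) = (a − b)/(a + b) = 0.4082/2.041 = 0.2000, so ω = 2 arcsin(0.2000) ≈ 23.1°.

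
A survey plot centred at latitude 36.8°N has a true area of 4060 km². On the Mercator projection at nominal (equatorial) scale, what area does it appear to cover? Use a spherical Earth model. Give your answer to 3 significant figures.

Mercator is conformal, so the point scale is isotropic: h = k = sec φ = 1/cos φ.
Areal scale = k² = sec²φ = 1/cos²(36.8°) = 1/0.8007² = 1.560.
Apparent area = 4060 × 1.560 ≈ 6330 km².

6330 km²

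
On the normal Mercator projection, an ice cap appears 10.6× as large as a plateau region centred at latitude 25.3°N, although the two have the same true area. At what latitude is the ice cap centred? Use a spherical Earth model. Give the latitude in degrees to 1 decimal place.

73.9°

For equal true areas on Mercator, apparent areas scale as sec²φ, so the ratio is cos²φ₂ / cos²φ₁.
cos²φ₂ / cos²φ₁ = 10.6  ⇒  cos φ₁ = cos 25.3° / √10.6 = 0.9041/3.256 = 0.2777.
φ₁ = arccos(0.2777) ≈ 73.9°.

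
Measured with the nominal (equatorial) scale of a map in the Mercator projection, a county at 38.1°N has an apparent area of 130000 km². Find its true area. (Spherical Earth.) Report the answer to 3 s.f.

The Mercator projection is conformal; its linear scale factor is the same in every direction and equals sec φ = 1/cos φ.
Areal scale = k² = sec²φ = 1/cos²(38.1°) = 1/0.7869² = 1.615.
True area = apparent / (areal scale) = 130000 / 1.615 ≈ 80500 km².

80500 km²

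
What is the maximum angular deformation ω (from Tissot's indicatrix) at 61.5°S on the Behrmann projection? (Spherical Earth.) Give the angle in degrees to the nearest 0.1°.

64.6°

The Behrmann projection is cylindrical equal-area with φ₀ = 30°. Cylindrical equal-area (φ₀ = 30°): h = cos φ / cos 30° along meridians, k = cos 30° / cos φ along parallels; h·k = 1.
At 61.5°: h = 0.5510, k = 1.815; principal scales a = 1.815, b = 0.5510.
sin(ω/2) = (a − b)/(a + b) = 1.264/2.366 = 0.5342, so ω = 2 arcsin(0.5342) ≈ 64.6°.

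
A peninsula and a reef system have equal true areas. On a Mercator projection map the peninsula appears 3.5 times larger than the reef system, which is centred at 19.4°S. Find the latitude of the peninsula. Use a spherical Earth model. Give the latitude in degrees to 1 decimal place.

Mercator areal scale is sec²φ, so apparent-area ratio = sec²φ₁ / sec²φ₂ = cos²φ₂ / cos²φ₁.
cos²φ₂ / cos²φ₁ = 3.5  ⇒  cos φ₁ = cos 19.4° / √3.5 = 0.9432/1.871 = 0.5042.
φ₁ = arccos(0.5042) ≈ 59.7°.

59.7°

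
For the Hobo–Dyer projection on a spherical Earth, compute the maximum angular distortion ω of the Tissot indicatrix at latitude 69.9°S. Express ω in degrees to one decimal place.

The Hobo–Dyer projection is cylindrical equal-area with φ₀ = 37.5°. Cylindrical equal-area (φ₀ = 37.5°): h = cos φ / cos 37.5° along meridians, k = cos 37.5° / cos φ along parallels; h·k = 1.
At 69.9°: h = 0.4332, k = 2.309; principal scales a = 2.309, b = 0.4332.
sin(ω/2) = (a − b)/(a + b) = 1.875/2.742 = 0.6840, so ω = 2 arcsin(0.6840) ≈ 86.3°.

86.3°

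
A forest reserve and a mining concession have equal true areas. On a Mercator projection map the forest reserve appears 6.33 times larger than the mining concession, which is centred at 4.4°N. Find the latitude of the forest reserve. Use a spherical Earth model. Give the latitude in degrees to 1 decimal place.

66.7°

For equal true areas on Mercator, apparent areas scale as sec²φ, so the ratio is cos²φ₂ / cos²φ₁.
cos²φ₂ / cos²φ₁ = 6.33  ⇒  cos φ₁ = cos 4.4° / √6.33 = 0.9971/2.516 = 0.3963.
φ₁ = arccos(0.3963) ≈ 66.7°.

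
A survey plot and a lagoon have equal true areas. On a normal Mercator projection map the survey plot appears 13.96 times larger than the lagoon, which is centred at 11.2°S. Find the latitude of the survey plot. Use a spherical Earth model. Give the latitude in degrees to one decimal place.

For equal true areas on Mercator, apparent areas scale as sec²φ, so the ratio is cos²φ₂ / cos²φ₁.
cos²φ₂ / cos²φ₁ = 13.96  ⇒  cos φ₁ = cos 11.2° / √13.96 = 0.9810/3.736 = 0.2625.
φ₁ = arccos(0.2625) ≈ 74.8°.

74.8°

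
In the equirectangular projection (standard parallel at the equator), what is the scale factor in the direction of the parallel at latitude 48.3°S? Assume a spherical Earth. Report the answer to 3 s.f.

In the plate carrée (x = Rλ, y = Rφ), meridians are true-scale (h = 1) and parallels are stretched by k = sec φ.
k = 1/cos 48.3° = 1/0.6652 = 1.503.

1.50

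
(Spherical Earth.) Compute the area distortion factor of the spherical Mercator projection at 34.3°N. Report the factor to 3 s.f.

1.47

For Mercator, h = k = sec φ (a conformal cylindrical projection has a single point scale, 1/cos φ).
Areal scale = k² = sec²φ = 1/cos²(34.3°) = 1/0.8261² = 1.465.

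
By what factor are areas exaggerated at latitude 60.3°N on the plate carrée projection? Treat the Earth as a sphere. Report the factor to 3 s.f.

Plate carrée maps x = Rλ, y = Rφ. The meridian scale is h = 1 and the parallel scale is k = 1/cos φ = sec φ.
Areal scale = h·k = 1 × sec φ; at 60.3°, h = 1.000, k = 2.018, so h·k = 2.018.

2.02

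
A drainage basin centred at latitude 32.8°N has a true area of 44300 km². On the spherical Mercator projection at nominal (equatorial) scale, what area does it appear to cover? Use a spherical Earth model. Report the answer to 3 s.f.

The Mercator projection is conformal; its linear scale factor is the same in every direction and equals sec φ = 1/cos φ.
Areal scale = k² = sec²φ = 1/cos²(32.8°) = 1/0.8406² = 1.415.
Apparent area = 44300 × 1.415 ≈ 62700 km².

62700 km²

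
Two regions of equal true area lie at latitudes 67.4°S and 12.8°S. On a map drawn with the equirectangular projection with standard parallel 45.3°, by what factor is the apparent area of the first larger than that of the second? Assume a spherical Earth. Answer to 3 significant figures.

The equidistant cylindrical projection with φ₀ = 45.3° has h = 1 (meridians true) and k = cos φ₀ / cos φ along parallels.
Areal scale at 67.4°: h·k = 1.000 × 1.830 = 1.830.
Areal scale at 12.8°: h·k = 1.000 × 0.7213 = 0.7213.
Ratio = 1.830/0.7213 ≈ 2.54.

2.54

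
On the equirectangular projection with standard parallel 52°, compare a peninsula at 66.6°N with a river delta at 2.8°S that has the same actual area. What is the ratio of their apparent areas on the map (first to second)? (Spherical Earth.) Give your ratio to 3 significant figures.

2.51

In the equirectangular projection with standard parallel φ₀ = 52° (x = Rλ cos φ₀, y = Rφ), meridians are true-scale (h = 1) and the parallel scale is k = cos φ₀ / cos φ.
Areal scale at 66.6°: h·k = 1.000 × 1.550 = 1.550.
Areal scale at 2.8°: h·k = 1.000 × 0.6164 = 0.6164.
Ratio = 1.550/0.6164 ≈ 2.51.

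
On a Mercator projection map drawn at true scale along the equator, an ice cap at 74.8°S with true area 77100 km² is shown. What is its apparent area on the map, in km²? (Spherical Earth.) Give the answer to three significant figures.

1120000 km²

The Mercator projection is conformal; its linear scale factor is the same in every direction and equals sec φ = 1/cos φ.
Areal scale = k² = sec²φ = 1/cos²(74.8°) = 1/0.2622² = 14.55.
Apparent area = 77100 × 14.55 ≈ 1120000 km².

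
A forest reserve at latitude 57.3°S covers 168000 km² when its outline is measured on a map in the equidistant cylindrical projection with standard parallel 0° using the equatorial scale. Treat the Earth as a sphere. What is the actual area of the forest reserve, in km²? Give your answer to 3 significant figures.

In the plate carrée (x = Rλ, y = Rφ), meridians are true-scale (h = 1) and parallels are stretched by k = sec φ.
Areal scale = h·k = 1 × sec φ; at 57.3°, h = 1.000, k = 1.851, so h·k = 1.851.
True area = apparent / (areal scale) = 168000 / 1.851 ≈ 90800 km².

90800 km²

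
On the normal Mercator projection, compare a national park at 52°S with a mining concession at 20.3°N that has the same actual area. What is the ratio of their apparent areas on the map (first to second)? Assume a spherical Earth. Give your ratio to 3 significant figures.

2.32

Mercator areal scale is sec²φ.
At 52°: sec²(52°) = 1/0.6157² = 2.638.
At 20.3°: sec²(20.3°) = 1/0.9379² = 1.137.
Ratio = 2.638/1.137 = cos²(20.3°)/cos²(52°) ≈ 2.32.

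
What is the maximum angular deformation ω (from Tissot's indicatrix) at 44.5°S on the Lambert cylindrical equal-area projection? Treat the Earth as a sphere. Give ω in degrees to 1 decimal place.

The Lambert cylindrical equal-area projection is the cylindrical equal-area projection with its standard parallel at the equator (φ₀ = 0). For cylindrical equal-area with standard parallel φ₀, h = cos φ / cos φ₀ and k = cos φ₀ / cos φ, so h·k = 1.
At 44.5°: h = 0.7133, k = 1.402; principal scales a = 1.402, b = 0.7133.
sin(ω/2) = (a − b)/(a + b) = 0.6888/2.115 = 0.3256, so ω = 2 arcsin(0.3256) ≈ 38.0°.

38.0°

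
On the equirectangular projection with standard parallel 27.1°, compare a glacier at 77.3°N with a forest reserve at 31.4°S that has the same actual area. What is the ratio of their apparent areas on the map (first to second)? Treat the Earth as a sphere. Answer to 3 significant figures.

In the equirectangular projection with standard parallel φ₀ = 27.1° (x = Rλ cos φ₀, y = Rφ), meridians are true-scale (h = 1) and the parallel scale is k = cos φ₀ / cos φ.
Areal scale at 77.3°: h·k = 1.000 × 4.049 = 4.049.
Areal scale at 31.4°: h·k = 1.000 × 1.043 = 1.043.
Ratio = 4.049/1.043 ≈ 3.88.

3.88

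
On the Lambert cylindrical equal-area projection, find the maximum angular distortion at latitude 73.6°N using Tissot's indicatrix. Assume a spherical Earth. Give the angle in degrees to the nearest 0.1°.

116.9°

The Lambert cylindrical equal-area projection is the cylindrical equal-area projection with its standard parallel at the equator (φ₀ = 0). For cylindrical equal-area with standard parallel φ₀, h = cos φ / cos φ₀ and k = cos φ₀ / cos φ, so h·k = 1.
At 73.6°: h = 0.2823, k = 3.542; principal scales a = 3.542, b = 0.2823.
sin(ω/2) = (a − b)/(a + b) = 3.259/3.824 = 0.8523, so ω = 2 arcsin(0.8523) ≈ 116.9°.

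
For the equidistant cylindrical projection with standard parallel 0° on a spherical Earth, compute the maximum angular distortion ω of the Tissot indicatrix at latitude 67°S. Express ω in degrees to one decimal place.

Plate carrée maps x = Rλ, y = Rφ. The meridian scale is h = 1 and the parallel scale is k = 1/cos φ = sec φ.
At 67°: h = 1.000, k = 2.559; principal scales a = 2.559, b = 1.000.
sin(ω/2) = (a − b)/(a + b) = 1.559/3.559 = 0.4381, so ω = 2 arcsin(0.4381) ≈ 52.0°.

52.0°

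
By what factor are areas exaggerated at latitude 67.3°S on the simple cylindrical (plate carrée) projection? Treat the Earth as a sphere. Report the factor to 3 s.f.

2.59

For the equirectangular projection with φ₀ = 0 (plate carrée), h = 1 along meridians and k = sec φ along parallels.
Areal scale = h·k = 1 × sec φ; at 67.3°, h = 1.000, k = 2.591, so h·k = 2.591.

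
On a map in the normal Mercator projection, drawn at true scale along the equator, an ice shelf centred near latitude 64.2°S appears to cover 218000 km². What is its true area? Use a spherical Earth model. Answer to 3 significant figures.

41300 km²

The Mercator projection is conformal; its linear scale factor is the same in every direction and equals sec φ = 1/cos φ.
Areal scale = k² = sec²φ = 1/cos²(64.2°) = 1/0.4352² = 5.279.
True area = apparent / (areal scale) = 218000 / 5.279 ≈ 41300 km².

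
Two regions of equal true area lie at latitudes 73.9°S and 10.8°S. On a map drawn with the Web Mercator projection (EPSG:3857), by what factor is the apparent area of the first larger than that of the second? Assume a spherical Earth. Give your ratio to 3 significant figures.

On Mercator, area is exaggerated by sec²φ = 1/cos²φ.
At 73.9°: sec²(73.9°) = 1/0.2773² = 13.00.
At 10.8°: sec²(10.8°) = 1/0.9823² = 1.036.
Ratio = 13.00/1.036 = cos²(10.8°)/cos²(73.9°) ≈ 12.5.

12.5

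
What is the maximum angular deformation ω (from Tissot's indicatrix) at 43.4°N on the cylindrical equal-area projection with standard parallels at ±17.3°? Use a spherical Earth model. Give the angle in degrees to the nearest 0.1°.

A cylindrical equal-area projection with standard parallel φ₀ has meridian scale h = cos φ / cos φ₀ and parallel scale k = cos φ₀ / cos φ (so areas are preserved, h·k = 1).
At 43.4°: h = 0.7610, k = 1.314; principal scales a = 1.314, b = 0.7610.
sin(ω/2) = (a − b)/(a + b) = 0.5531/2.075 = 0.2665, so ω = 2 arcsin(0.2665) ≈ 30.9°.

30.9°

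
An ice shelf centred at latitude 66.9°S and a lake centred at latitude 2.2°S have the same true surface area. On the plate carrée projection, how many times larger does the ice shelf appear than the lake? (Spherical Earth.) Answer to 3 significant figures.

2.55

Plate carrée maps x = Rλ, y = Rφ. The meridian scale is h = 1 and the parallel scale is k = 1/cos φ = sec φ.
Areal scale at 66.9°: h·k = 1.000 × 2.549 = 2.549.
Areal scale at 2.2°: h·k = 1.000 × 1.001 = 1.001.
Ratio = 2.549/1.001 ≈ 2.55.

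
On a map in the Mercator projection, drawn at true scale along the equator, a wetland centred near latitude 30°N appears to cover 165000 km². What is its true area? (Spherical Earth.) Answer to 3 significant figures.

The Mercator projection is conformal; its linear scale factor is the same in every direction and equals sec φ = 1/cos φ.
Areal scale = k² = sec²φ = 1/cos²(30°) = 1/0.8660² = 1.333.
True area = apparent / (areal scale) = 165000 / 1.333 ≈ 124000 km².

124000 km²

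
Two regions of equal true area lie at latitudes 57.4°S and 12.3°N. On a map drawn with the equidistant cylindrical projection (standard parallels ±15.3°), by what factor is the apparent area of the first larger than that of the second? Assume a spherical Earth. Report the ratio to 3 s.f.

1.81

With standard parallel φ₀ = 15.3°, the equirectangular projection gives x = Rλ cos φ₀, y = Rφ, so h = 1 and k = cos 15.3° / cos φ.
Areal scale at 57.4°: h·k = 1.000 × 1.790 = 1.790.
Areal scale at 12.3°: h·k = 1.000 × 0.9872 = 0.9872.
Ratio = 1.790/0.9872 ≈ 1.81.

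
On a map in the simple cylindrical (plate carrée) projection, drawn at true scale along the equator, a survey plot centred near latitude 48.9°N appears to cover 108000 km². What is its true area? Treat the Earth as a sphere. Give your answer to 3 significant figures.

Plate carrée maps x = Rλ, y = Rφ. The meridian scale is h = 1 and the parallel scale is k = 1/cos φ = sec φ.
Areal scale = h·k = 1 × sec φ; at 48.9°, h = 1.000, k = 1.521, so h·k = 1.521.
True area = apparent / (areal scale) = 108000 / 1.521 ≈ 71000 km².

71000 km²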